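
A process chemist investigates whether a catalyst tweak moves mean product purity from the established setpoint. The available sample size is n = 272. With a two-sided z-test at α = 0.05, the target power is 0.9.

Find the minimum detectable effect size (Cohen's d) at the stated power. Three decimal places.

Required noncentrality: δ = z_{0.025} + z_{0.10} = 1.960 + 1.282 = 3.242.
(Lower-tail contribution to power is negligible for δ > 0.)
δ = d·√n ⇒ d = δ/√n = 3.242/√272 = 0.1965.

d ≈ 0.197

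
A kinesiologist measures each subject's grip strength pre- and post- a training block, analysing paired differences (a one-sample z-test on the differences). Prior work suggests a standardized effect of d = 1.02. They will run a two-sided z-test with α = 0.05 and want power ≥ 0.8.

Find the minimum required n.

For power 0.8 need Φ(δ − z_{0.025}) = 0.8, so δ = z_{0.025} + z_{0.20} = 1.960 + 0.842 = 2.802.
(The Φ(−δ − z_{α/2}) term is vanishingly small for δ > 0 and is dropped in the standard sample-size formula.)
δ = d·√n ⇒ n = (δ/d)² = (2.802 / 1.02)² = 7.54.
Round up to the next whole unit.

n = 8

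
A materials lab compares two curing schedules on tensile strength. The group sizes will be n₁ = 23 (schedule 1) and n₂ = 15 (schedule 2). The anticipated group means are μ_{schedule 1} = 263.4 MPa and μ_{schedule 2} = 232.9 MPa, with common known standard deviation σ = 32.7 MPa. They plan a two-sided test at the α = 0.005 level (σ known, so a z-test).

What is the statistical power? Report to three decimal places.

Standardized effect: d = |μ_{schedule 1} − μ_{schedule 2}| / σ = |263.4 − 232.9| / 32.7 = 0.9327
Noncentrality parameter: λ = d / √(1/n₁ + 1/n₂) = 0.9327 / √(1/23 + 1/15) = 2.8104
Critical value for a two-sided test at α = 0.005: z_{α/2} = 2.807.
Power = Φ(λ − 2.807) + Φ(−λ − 2.807) = Φ(0.003) + Φ(-5.617) = 0.5013 + 0.0000 = 0.5013.

Power ≈ 0.501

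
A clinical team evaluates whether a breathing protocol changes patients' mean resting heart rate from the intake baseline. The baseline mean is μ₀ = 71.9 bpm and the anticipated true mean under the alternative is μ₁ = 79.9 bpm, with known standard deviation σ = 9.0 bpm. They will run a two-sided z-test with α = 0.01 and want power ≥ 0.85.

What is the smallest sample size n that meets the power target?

n = 17

Standardized effect: d = |μ₁ − μ₀| / σ = |79.9 − 71.9| / 9.0 = 0.8889
For power 0.85 need Φ(δ − z_{0.005}) = 0.85, so δ = z_{0.005} + z_{0.15} = 2.576 + 1.036 = 3.612.
(Ignoring the negligible lower-tail rejection probability gives the usual closed-form inversion.)
δ = d·√n ⇒ n = (δ/d)² = (3.612 / 0.8889)² = 16.51.
Rounding up, n = 17.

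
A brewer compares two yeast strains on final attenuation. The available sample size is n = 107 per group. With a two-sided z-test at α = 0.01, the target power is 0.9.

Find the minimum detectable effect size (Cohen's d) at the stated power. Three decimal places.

Need Φ(δ − 2.576) = 0.9, so δ = 2.576 + 1.282 = 3.857.
(Lower-tail contribution to power is negligible for δ > 0.)
δ = d·√(n/2) ⇒ d = δ/√(n/2) = 3.857/√(107/2) = 0.5274.

d ≈ 0.527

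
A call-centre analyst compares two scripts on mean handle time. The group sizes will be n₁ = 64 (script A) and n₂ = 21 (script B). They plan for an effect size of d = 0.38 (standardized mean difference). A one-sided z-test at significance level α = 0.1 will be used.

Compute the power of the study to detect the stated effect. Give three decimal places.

Power ≈ 0.591

Noncentrality parameter: δ = d / √(1/n₁ + 1/n₂) = 0.38 / √(1/64 + 1/21) = 1.5110
One-sided α = 0.1 → critical value z_{0.1} = 1.282.
Power = Φ(δ − 1.282) = Φ(0.229) = 0.5908.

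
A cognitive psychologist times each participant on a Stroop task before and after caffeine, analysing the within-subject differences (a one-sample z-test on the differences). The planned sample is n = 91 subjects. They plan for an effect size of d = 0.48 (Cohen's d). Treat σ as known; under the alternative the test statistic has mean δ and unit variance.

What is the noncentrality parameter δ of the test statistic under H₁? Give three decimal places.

The noncentrality parameter scales effect size by the design's sample-size factor: δ = d·√n = 0.48 × √91 = 4.5789

δ ≈ 4.579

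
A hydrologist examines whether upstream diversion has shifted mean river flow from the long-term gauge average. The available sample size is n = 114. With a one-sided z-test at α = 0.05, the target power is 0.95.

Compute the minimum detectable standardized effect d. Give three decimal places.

d ≈ 0.308

Need Φ(δ − 1.645) = 0.95, so δ = 1.645 + 1.645 = 3.290.
δ = d·√n ⇒ d = δ/√n = 3.290/√114 = 0.3081.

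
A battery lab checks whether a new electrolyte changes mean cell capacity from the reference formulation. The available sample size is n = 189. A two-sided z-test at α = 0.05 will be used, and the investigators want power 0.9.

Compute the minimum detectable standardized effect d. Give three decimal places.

Required noncentrality: δ = z_{0.025} + z_{0.10} = 1.960 + 1.282 = 3.242.
(Lower-tail contribution to power is negligible for δ > 0.)
δ = d·√n ⇒ d = δ/√n = 3.242/√189 = 0.2358.

d ≈ 0.236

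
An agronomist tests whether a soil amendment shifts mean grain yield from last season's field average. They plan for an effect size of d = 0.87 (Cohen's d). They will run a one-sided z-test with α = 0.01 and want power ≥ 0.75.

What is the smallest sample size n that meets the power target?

For power 0.75 need Φ(δ − z_{0.01}) = 0.75, so δ = z_{0.01} + z_{0.25} = 2.326 + 0.674 = 3.001.
δ = d·√n ⇒ n = (δ/d)² = (3.001 / 0.87)² = 11.90.
Round up to the next whole unit.

n = 12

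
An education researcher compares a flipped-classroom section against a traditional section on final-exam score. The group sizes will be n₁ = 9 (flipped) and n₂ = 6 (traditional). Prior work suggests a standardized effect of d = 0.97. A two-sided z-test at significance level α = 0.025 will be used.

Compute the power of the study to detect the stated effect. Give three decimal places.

Power ≈ 0.344

Noncentrality parameter: λ = d / √(1/n₁ + 1/n₂) = 0.97 / √(1/9 + 1/6) = 1.8404
Two-sided α = 0.025 → critical value z_{0.0125} = 2.241.
Power = Φ(λ − 2.241) + Φ(−λ − 2.241) = Φ(-0.401) + Φ(-4.082) = 0.3442 + 0.0000 = 0.3442.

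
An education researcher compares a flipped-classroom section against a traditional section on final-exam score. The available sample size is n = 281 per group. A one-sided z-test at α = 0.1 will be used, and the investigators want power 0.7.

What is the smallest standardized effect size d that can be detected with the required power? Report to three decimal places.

d ≈ 0.152

Required noncentrality: δ = z_{0.1} + z_{0.30} = 1.282 + 0.524 = 1.806.
δ = d·√(n/2) ⇒ d = δ/√(n/2) = 1.806/√(281/2) = 0.1524.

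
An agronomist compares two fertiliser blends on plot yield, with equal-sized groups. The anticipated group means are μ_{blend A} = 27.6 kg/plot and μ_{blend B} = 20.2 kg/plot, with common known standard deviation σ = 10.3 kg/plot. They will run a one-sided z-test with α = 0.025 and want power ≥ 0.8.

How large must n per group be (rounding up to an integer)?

n = 31 per group

Standardized effect: d = |μ_{blend A} − μ_{blend B}| / σ = |27.6 − 20.2| / 10.3 = 0.7184
Set Φ(δ − 1.960) = 0.8; then δ − 1.960 = Φ⁻¹(0.8) = 0.842, giving δ = 2.802.
δ = d·√(n/2) ⇒ n = 2(δ/d)² = 2 × (2.802 / 0.7184)² = 30.41.
Rounding up, n = 31 per group.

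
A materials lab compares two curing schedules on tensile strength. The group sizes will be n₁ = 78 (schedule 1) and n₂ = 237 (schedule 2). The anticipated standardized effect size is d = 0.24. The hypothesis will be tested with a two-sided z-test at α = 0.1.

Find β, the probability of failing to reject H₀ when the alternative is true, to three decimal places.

Noncentrality parameter: δ = d / √(1/n₁ + 1/n₂) = 0.24 / √(1/78 + 1/237) = 1.8386
Two-sided α = 0.1 → critical value z_{0.05} = 1.645.
Power = Φ(δ − 1.645) + Φ(−δ − 1.645) = Φ(0.194) + Φ(-3.483) = 0.5768 + 0.0002 = 0.5770.
Type II error: β = 1 − power = 1 − 0.5770 = 0.4230.

β ≈ 0.423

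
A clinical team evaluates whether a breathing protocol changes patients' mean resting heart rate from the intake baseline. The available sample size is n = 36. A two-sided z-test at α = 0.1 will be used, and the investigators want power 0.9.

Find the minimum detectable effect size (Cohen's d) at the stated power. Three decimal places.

Required noncentrality: δ = z_{0.05} + z_{0.10} = 1.645 + 1.282 = 2.926.
(Lower-tail contribution to power is negligible for δ > 0.)
δ = d·√n ⇒ d = δ/√n = 2.926/√36 = 0.4877.

d ≈ 0.488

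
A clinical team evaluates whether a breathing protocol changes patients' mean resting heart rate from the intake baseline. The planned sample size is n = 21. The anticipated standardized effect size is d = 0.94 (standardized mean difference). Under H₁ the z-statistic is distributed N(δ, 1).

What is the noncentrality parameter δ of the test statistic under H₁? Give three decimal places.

δ ≈ 4.308

The noncentrality parameter scales effect size by the design's sample-size factor: δ = d·√n = 0.94 × √21 = 4.3076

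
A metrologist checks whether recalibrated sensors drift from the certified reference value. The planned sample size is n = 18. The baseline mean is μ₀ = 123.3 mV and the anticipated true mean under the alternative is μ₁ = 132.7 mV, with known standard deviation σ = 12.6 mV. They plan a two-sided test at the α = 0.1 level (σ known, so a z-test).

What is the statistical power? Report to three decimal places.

Standardized effect: d = |μ₁ − μ₀| / σ = |132.7 − 123.3| / 12.6 = 0.7460
Noncentrality parameter: δ = d·√n = 0.7460 × √18 = 3.1651
Critical value for a two-sided test at α = 0.1: z_{α/2} = 1.645.
Power = Φ(δ − 1.645) + Φ(−δ − 1.645) = Φ(1.520) + Φ(-4.810) = 0.9358 + 0.0000 = 0.9358.

Power ≈ 0.936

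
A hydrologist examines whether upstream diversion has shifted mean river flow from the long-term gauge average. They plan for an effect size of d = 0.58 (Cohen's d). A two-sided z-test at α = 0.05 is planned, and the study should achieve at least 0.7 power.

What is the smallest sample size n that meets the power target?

n = 19

Set Φ(δ − 1.960) = 0.7; then δ − 1.960 = Φ⁻¹(0.7) = 0.524, giving δ = 2.484.
(Ignoring the negligible lower-tail rejection probability gives the usual closed-form inversion.)
δ = d·√n ⇒ n = (δ/d)² = (2.484 / 0.58)² = 18.35.
Round up to the next whole unit.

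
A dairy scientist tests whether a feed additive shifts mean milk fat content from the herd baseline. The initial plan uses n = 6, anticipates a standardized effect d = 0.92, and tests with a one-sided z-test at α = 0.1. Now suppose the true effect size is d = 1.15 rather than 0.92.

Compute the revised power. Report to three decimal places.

With d = 1.15: δ = d·√n = 1.15 × √6 = 2.8169. Critical value z_{0.1} = 1.282.
Revised power = P(Z > 1.282 − δ) = Φ(1.535) = 0.9377.

Power ≈ 0.938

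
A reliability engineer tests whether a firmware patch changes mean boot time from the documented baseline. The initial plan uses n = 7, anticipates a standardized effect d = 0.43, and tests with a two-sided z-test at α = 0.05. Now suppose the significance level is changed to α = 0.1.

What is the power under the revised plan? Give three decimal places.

δ = d·√n = 0.43 × √7 = 1.1377 (unchanged). New critical value: z_{0.05} = 1.645.
Revised power = Φ(δ − 1.645) + Φ(−δ − 1.645) = Φ(-0.507) + Φ(-2.783) = 0.3060 + 0.0027 = 0.3087.

Power ≈ 0.309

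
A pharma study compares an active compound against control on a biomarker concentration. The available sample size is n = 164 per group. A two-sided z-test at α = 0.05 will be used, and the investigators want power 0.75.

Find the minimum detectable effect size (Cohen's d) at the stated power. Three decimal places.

Required noncentrality: δ = z_{0.025} + z_{0.25} = 1.960 + 0.674 = 2.634.
(Lower-tail contribution to power is negligible for δ > 0.)
δ = d·√(n/2) ⇒ d = δ/√(n/2) = 2.634/√(164/2) = 0.2909.

d ≈ 0.291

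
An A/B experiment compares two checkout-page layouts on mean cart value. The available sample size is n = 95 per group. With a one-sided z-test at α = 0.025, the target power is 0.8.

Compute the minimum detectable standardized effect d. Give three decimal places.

d ≈ 0.406

Required noncentrality: δ = z_{0.025} + z_{0.20} = 1.960 + 0.842 = 2.802.
δ = d·√(n/2) ⇒ d = δ/√(n/2) = 2.802/√(95/2) = 0.4065.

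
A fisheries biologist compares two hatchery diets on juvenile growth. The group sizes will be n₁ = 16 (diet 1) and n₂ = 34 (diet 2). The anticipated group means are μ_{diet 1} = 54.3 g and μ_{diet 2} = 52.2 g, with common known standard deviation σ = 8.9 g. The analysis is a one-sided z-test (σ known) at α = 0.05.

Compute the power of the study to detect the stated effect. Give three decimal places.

Power ≈ 0.193

Standardized effect: d = |μ_{diet 1} − μ_{diet 2}| / σ = |54.3 − 52.2| / 8.9 = 0.2360
Noncentrality parameter: δ = d / √(1/n₁ + 1/n₂) = 0.2360 / √(1/16 + 1/34) = 0.7783
Critical value for a one-sided test at α = 0.05: z_α = 1.645.
Power = P(Z > 1.645 − δ) = Φ(-0.867) = 0.1931.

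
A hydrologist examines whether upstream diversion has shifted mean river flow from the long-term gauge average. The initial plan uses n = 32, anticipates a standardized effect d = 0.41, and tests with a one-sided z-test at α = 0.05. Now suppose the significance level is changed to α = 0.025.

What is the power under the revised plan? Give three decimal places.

Power ≈ 0.640

δ = d·√n = 0.41 × √32 = 2.3193 (unchanged). New critical value: z_{0.025} = 1.960.
Revised power = Φ(δ − 1.960) = Φ(0.359) = 0.6403.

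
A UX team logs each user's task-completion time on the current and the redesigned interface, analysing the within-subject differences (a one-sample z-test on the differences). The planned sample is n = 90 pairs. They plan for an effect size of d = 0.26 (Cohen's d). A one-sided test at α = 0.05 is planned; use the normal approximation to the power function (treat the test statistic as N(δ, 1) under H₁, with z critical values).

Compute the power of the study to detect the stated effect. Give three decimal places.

Noncentrality parameter: δ = d·√n = 0.26 × √90 = 2.4666
Critical value for a one-sided test at α = 0.05: z_α = 1.645.
Power = P(Z > 1.645 − δ) = Φ(0.822) = 0.7944.

Power ≈ 0.794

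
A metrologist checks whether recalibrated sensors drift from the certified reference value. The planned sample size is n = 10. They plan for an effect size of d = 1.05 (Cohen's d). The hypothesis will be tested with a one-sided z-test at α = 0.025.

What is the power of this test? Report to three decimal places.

Power ≈ 0.913

Noncentrality parameter: δ = d·√n = 1.05 × √10 = 3.3204
One-sided α = 0.025 → critical value z_{0.025} = 1.960.
Power = Φ(δ − 1.960) = Φ(1.360) = 0.9132.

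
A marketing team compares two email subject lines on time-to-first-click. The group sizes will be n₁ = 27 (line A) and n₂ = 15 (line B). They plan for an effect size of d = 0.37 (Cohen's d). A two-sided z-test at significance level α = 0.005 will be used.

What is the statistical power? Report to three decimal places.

Noncentrality parameter: δ = d / √(1/n₁ + 1/n₂) = 0.37 / √(1/27 + 1/15) = 1.1490
Two-sided α = 0.005 → critical value z_{0.0025} = 2.807.
Power = Φ(δ − 2.807) + Φ(−δ − 2.807) = Φ(-1.658) + Φ(-3.956) = 0.0487 + 0.0000 = 0.0487.

Power ≈ 0.049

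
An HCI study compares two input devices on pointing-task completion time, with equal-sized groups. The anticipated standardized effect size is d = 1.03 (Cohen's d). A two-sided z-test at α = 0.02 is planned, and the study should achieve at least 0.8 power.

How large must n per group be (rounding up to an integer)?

n = 19 per group

For power 0.8 need Φ(δ − z_{0.01}) = 0.8, so δ = z_{0.01} + z_{0.20} = 2.326 + 0.842 = 3.168.
(The Φ(−δ − z_{α/2}) term is vanishingly small for δ > 0 and is dropped in the standard sample-size formula.)
δ = d·√(n/2) ⇒ n = 2(δ/d)² = 2 × (3.168 / 1.03)² = 18.92.
Rounding up, n = 19 per group.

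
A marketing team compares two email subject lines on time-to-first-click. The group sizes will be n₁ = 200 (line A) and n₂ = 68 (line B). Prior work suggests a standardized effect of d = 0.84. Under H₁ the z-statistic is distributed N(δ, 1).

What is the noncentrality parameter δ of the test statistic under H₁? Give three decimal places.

δ = d / √(1/n₁ + 1/n₂) = 0.84 / √(1/200 + 1/68) = 5.9839

δ ≈ 5.984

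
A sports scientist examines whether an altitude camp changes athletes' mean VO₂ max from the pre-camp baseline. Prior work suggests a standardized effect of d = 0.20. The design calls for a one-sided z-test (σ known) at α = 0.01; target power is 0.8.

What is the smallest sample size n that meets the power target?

n = 251

For power 0.8 need Φ(δ − z_{0.01}) = 0.8, so δ = z_{0.01} + z_{0.20} = 2.326 + 0.842 = 3.168.
δ = d·√n ⇒ n = (δ/d)² = (3.168 / 0.20)² = 250.90.
Rounding up, n = 251.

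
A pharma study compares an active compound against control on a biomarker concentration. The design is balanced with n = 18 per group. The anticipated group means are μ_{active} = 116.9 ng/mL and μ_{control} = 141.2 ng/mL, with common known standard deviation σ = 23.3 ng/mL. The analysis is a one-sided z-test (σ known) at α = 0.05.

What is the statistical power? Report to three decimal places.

Power ≈ 0.931

Standardized effect: d = |μ_{active} − μ_{control}| / σ = |116.9 − 141.2| / 23.3 = 1.0429
Noncentrality parameter: δ = d·√(n/2) = 1.0429 × √(18/2) = 3.1288
One-sided α = 0.05 → critical value z_{0.05} = 1.645.
Power = Φ(δ − 1.645) = Φ(1.484) = 0.9311.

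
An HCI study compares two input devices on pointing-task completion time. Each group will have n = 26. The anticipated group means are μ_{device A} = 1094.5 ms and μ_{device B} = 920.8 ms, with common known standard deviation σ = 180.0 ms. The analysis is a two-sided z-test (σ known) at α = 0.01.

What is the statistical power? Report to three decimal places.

Power ≈ 0.817

Standardized effect: d = |μ_{device A} − μ_{device B}| / σ = |1094.5 − 920.8| / 180.0 = 0.9650
Noncentrality parameter: δ = d·√(n/2) = 0.9650 × √(26/2) = 3.4794
Two-sided α = 0.01 → critical value z_{0.005} = 2.576.
Power = Φ(δ − 2.576) + Φ(−δ − 2.576) = Φ(0.904) + Φ(-6.055) = 0.8169 + 0.0000 = 0.8169.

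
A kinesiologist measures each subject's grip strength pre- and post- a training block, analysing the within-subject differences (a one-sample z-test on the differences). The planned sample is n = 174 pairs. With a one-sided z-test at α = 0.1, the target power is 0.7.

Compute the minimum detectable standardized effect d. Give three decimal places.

d ≈ 0.137

Required noncentrality: δ = z_{0.1} + z_{0.30} = 1.282 + 0.524 = 1.806.
δ = d·√n ⇒ d = δ/√n = 1.806/√174 = 0.1369.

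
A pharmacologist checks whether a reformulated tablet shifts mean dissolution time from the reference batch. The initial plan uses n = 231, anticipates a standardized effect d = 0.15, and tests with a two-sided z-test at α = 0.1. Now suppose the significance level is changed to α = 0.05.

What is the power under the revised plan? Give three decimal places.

Power ≈ 0.625

δ = d·√n = 0.15 × √231 = 2.2798 (unchanged). New critical value: z_{0.025} = 1.960.
Revised power = Φ(δ − 1.960) + Φ(−δ − 1.960) = Φ(0.320) + Φ(-4.240) = 0.6255 + 0.0000 = 0.6255.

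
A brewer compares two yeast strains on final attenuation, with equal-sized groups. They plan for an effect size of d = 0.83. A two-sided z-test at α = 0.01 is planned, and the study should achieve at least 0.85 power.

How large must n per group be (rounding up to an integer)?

For power 0.85 need Φ(δ − z_{0.005}) = 0.85, so δ = z_{0.005} + z_{0.15} = 2.576 + 1.036 = 3.612.
(The Φ(−δ − z_{α/2}) term is vanishingly small for δ > 0 and is dropped in the standard sample-size formula.)
δ = d·√(n/2) ⇒ n = 2(δ/d)² = 2 × (3.612 / 0.83)² = 37.88.
Round up to the next whole unit.

n = 38 per group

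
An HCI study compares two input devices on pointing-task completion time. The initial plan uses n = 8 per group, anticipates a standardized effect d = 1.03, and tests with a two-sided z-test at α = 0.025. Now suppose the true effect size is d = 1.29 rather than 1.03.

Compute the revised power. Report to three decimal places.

With d = 1.29: δ = d·√(n/2) = 1.29 × √(8/2) = 2.5800. Critical value z_{0.0125} = 2.241.
Revised power = Φ(δ − 2.241) + Φ(−δ − 2.241) = Φ(0.339) + Φ(-4.821) = 0.6325 + 0.0000 = 0.6325.

Power ≈ 0.633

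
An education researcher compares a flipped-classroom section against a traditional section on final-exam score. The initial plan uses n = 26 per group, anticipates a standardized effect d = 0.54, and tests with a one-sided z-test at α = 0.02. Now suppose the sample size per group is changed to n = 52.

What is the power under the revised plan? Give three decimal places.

With n = 52 per group: δ = d·√(n/2) = 0.54 × √(52/2) = 2.7535. Critical value z_{0.02} = 2.054.
Revised power = P(Z > 2.054 − δ) = Φ(0.700) = 0.7579.

Power ≈ 0.758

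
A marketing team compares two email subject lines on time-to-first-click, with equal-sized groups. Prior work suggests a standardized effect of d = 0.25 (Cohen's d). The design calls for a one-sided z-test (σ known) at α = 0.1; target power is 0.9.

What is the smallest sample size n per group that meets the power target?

n = 211 per group

For power 0.9 need Φ(δ − z_{0.1}) = 0.9, so δ = z_{0.1} + z_{0.10} = 1.282 + 1.282 = 2.563.
δ = d·√(n/2) ⇒ n = 2(δ/d)² = 2 × (2.563 / 0.25)² = 210.22.
Round up to the next whole unit.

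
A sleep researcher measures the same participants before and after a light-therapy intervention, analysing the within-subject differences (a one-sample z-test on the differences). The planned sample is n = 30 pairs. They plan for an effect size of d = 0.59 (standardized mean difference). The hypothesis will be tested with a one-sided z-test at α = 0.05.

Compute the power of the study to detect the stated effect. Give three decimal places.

Power ≈ 0.944

Noncentrality parameter: δ = d·√n = 0.59 × √30 = 3.2316
Critical value for a one-sided test at α = 0.05: z_α = 1.645.
Power = P(Z > 1.645 − δ) = Φ(1.587) = 0.9437.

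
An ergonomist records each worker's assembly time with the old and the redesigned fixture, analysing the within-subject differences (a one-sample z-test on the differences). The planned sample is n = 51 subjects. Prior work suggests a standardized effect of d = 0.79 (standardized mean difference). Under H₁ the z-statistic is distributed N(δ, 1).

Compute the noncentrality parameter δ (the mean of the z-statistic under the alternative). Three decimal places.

δ ≈ 5.642

δ = d·√n = 0.79 × √51 = 5.6417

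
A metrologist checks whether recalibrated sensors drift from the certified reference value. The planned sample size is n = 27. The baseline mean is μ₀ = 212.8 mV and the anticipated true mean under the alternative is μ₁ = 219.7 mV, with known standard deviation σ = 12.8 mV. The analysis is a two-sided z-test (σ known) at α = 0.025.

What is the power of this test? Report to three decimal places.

Standardized effect: d = |μ₁ − μ₀| / σ = |219.7 − 212.8| / 12.8 = 0.5391
Noncentrality parameter: δ = d·√n = 0.5391 × √27 = 2.8011
Two-sided α = 0.025 → critical value z_{0.0125} = 2.241.
Power = Φ(δ − 2.241) + Φ(−δ − 2.241) = Φ(0.560) + Φ(-5.042) = 0.7121 + 0.0000 = 0.7121.

Power ≈ 0.712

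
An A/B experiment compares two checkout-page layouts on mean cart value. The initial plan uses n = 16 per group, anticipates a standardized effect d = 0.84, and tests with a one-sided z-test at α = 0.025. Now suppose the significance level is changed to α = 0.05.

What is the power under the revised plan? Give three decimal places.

δ = d·√(n/2) = 0.84 × √(16/2) = 2.3759 (unchanged). New critical value: z_{0.05} = 1.645.
Revised power = P(Z > 1.645 − δ) = Φ(0.731) = 0.7676.

Power ≈ 0.768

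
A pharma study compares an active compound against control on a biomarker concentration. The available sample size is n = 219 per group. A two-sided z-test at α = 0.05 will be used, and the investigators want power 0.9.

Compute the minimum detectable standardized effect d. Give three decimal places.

Required noncentrality: δ = z_{0.025} + z_{0.10} = 1.960 + 1.282 = 3.242.
(Lower-tail contribution to power is negligible for δ > 0.)
δ = d·√(n/2) ⇒ d = δ/√(n/2) = 3.242/√(219/2) = 0.3098.

d ≈ 0.310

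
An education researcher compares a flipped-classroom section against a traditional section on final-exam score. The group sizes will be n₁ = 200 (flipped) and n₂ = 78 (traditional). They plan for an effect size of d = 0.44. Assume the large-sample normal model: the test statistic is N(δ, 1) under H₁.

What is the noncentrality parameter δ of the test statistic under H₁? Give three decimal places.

The noncentrality parameter scales effect size by the design's sample-size factor: δ = d / √(1/n₁ + 1/n₂) = 0.44 / √(1/200 + 1/78) = 3.2960

δ ≈ 3.296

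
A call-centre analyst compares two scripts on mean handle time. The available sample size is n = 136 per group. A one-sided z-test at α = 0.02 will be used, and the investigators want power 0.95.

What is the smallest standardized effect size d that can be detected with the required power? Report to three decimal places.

d ≈ 0.449

Required noncentrality: δ = z_{0.02} + z_{0.05} = 2.054 + 1.645 = 3.699.
δ = d·√(n/2) ⇒ d = δ/√(n/2) = 3.699/√(136/2) = 0.4485.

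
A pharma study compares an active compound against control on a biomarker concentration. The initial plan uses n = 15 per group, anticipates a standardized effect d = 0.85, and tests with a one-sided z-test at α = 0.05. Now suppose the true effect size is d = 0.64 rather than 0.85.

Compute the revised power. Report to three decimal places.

Power ≈ 0.543

With d = 0.64: δ = d·√(n/2) = 0.64 × √(15/2) = 1.7527. Critical value z_{0.05} = 1.645.
Revised power = Φ(δ − 1.645) = Φ(0.108) = 0.5429.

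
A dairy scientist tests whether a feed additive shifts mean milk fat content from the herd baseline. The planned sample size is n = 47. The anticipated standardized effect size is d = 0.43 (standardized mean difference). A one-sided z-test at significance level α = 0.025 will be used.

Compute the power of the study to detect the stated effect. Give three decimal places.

Power ≈ 0.838

Noncentrality parameter: δ = d·√n = 0.43 × √47 = 2.9479
One-sided α = 0.025 → critical value z_{0.025} = 1.960.
Power = P(Z > 1.960 − δ) = Φ(0.988) = 0.8384.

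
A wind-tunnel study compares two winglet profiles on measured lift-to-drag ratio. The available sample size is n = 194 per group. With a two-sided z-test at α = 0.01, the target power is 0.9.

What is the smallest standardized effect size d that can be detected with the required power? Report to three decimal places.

d ≈ 0.392

Required noncentrality: δ = z_{0.005} + z_{0.10} = 2.576 + 1.282 = 3.857.
(Lower-tail contribution to power is negligible for δ > 0.)
δ = d·√(n/2) ⇒ d = δ/√(n/2) = 3.857/√(194/2) = 0.3917.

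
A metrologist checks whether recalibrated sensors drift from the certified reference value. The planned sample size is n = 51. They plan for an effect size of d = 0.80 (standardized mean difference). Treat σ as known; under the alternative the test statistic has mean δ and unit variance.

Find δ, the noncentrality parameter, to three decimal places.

The noncentrality parameter scales effect size by the design's sample-size factor: δ = d·√n = 0.80 × √51 = 5.7131

δ ≈ 5.713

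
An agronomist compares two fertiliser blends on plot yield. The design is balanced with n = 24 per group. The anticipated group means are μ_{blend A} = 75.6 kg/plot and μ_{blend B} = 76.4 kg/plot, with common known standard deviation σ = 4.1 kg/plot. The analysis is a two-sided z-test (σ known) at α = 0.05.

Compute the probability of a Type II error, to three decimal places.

β ≈ 0.896

Standardized effect: d = |μ_{blend A} − μ_{blend B}| / σ = |75.6 − 76.4| / 4.1 = 0.1951
Noncentrality parameter: δ = d·√(n/2) = 0.1951 × √(24/2) = 0.6759
Two-sided α = 0.05 → critical value z_{0.025} = 1.960.
Power = Φ(δ − 1.960) + Φ(−δ − 1.960) = Φ(-1.284) + Φ(-2.636) = 0.0996 + 0.0042 = 0.1038.
Type II error: β = 1 − power = 1 − 0.1038 = 0.8962.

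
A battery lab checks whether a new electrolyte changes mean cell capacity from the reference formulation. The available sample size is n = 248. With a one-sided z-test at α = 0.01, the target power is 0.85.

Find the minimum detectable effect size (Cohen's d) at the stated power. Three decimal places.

Need Φ(δ − 2.326) = 0.85, so δ = 2.326 + 1.036 = 3.363.
δ = d·√n ⇒ d = δ/√n = 3.363/√248 = 0.2135.

d ≈ 0.214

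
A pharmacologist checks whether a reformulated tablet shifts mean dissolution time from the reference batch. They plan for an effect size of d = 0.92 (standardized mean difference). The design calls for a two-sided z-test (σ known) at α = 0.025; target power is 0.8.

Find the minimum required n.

For power 0.8 need Φ(δ − z_{0.0125}) = 0.8, so δ = z_{0.0125} + z_{0.20} = 2.241 + 0.842 = 3.083.
(For δ > 0 the lower-tail rejection region contributes negligibly to power, so the one-term inversion is standard.)
δ = d·√n ⇒ n = (δ/d)² = (3.083 / 0.92)² = 11.23.
Round up to the next whole unit.

n = 12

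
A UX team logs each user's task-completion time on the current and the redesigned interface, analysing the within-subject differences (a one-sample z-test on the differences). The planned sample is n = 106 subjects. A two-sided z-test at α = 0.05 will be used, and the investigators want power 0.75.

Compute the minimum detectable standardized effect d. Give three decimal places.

d ≈ 0.256

Need Φ(δ − 1.960) = 0.75, so δ = 1.960 + 0.674 = 2.634.
(Lower-tail contribution to power is negligible for δ > 0.)
δ = d·√n ⇒ d = δ/√n = 2.634/√106 = 0.2559.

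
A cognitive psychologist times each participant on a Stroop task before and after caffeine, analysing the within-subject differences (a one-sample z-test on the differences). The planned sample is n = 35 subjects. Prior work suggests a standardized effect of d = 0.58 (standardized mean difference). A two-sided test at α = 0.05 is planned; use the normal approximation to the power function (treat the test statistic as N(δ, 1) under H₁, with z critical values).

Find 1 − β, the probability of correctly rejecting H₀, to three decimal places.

Noncentrality parameter: δ = d·√n = 0.58 × √35 = 3.4313
Critical value for a two-sided test at α = 0.05: z_{α/2} = 1.960.
Power = Φ(δ − 1.960) + Φ(−δ − 1.960) = Φ(1.471) + Φ(-5.391) = 0.9294 + 0.0000 = 0.9294.

Power ≈ 0.929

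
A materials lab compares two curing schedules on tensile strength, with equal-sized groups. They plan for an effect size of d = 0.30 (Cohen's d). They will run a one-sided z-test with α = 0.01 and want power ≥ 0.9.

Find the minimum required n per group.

n = 290 per group

For power 0.9 need Φ(δ − z_{0.01}) = 0.9, so δ = z_{0.01} + z_{0.10} = 2.326 + 1.282 = 3.608.
δ = d·√(n/2) ⇒ n = 2(δ/d)² = 2 × (3.608 / 0.30)² = 289.27.
Round up to the next whole unit.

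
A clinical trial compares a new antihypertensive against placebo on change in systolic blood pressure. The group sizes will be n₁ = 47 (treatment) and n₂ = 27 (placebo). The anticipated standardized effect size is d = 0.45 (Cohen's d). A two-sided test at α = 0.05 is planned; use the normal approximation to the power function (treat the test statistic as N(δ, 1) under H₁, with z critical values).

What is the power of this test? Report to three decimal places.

Noncentrality parameter: λ = d / √(1/n₁ + 1/n₂) = 0.45 / √(1/47 + 1/27) = 1.8635
Critical value for a two-sided test at α = 0.05: z_{α/2} = 1.960.
Power = Φ(λ − 1.960) + Φ(−λ − 1.960) = Φ(-0.096) + Φ(-3.823) = 0.4616 + 0.0001 = 0.4616.

Power ≈ 0.462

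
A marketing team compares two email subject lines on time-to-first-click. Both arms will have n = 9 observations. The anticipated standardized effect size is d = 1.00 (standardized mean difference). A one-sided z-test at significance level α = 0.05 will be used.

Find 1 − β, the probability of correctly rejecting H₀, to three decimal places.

Power ≈ 0.683

Noncentrality parameter: λ = d·√(n/2) = 1.00 × √(9/2) = 2.1213
Critical value for a one-sided test at α = 0.05: z_α = 1.645.
Power = Φ(λ − 1.645) = Φ(0.476) = 0.6831.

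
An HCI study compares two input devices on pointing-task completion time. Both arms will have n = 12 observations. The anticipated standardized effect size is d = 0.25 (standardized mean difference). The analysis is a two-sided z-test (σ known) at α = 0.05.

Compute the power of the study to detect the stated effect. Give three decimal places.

Noncentrality parameter: δ = d·√(n/2) = 0.25 × √(12/2) = 0.6124
Two-sided α = 0.05 → critical value z_{0.025} = 1.960.
Power = Φ(δ − 1.960) + Φ(−δ − 1.960) = Φ(-1.348) + Φ(-2.572) = 0.0889 + 0.0051 = 0.0939.

Power ≈ 0.094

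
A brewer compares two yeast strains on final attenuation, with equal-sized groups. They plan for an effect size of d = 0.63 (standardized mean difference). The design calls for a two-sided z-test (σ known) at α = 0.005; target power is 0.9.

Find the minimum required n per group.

n = 85 per group

Set Φ(δ − 2.807) = 0.9; then δ − 2.807 = Φ⁻¹(0.9) = 1.282, giving δ = 4.089.
(For δ > 0 the lower-tail rejection region contributes negligibly to power, so the one-term inversion is standard.)
δ = d·√(n/2) ⇒ n = 2(δ/d)² = 2 × (4.089 / 0.63)² = 84.24.
Rounding up, n = 85 per group.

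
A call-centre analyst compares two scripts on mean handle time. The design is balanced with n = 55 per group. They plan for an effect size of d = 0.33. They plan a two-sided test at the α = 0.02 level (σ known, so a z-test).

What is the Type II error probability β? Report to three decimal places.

β ≈ 0.724

Noncentrality parameter: δ = d·√(n/2) = 0.33 × √(55/2) = 1.7305
Critical value for a two-sided test at α = 0.02: z_{α/2} = 2.326.
Power = Φ(δ − 2.326) + Φ(−δ − 2.326) = Φ(-0.596) + Φ(-4.057) = 0.2756 + 0.0000 = 0.2757.
Type II error: β = 1 − power = 1 − 0.2757 = 0.7243.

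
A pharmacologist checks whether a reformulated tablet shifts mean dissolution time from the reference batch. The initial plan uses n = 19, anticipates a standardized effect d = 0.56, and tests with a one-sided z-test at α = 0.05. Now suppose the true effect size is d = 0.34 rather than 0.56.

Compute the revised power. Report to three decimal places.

Power ≈ 0.435

With d = 0.34: δ = d·√n = 0.34 × √19 = 1.4820. Critical value z_{0.05} = 1.645.
Revised power = Φ(δ − 1.645) = Φ(-0.163) = 0.4353.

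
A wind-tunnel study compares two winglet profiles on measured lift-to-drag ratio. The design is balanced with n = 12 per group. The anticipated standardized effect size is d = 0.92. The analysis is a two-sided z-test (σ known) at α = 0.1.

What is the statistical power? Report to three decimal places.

Power ≈ 0.729

Noncentrality parameter: δ = d·√(n/2) = 0.92 × √(12/2) = 2.2535
Two-sided α = 0.1 → critical value z_{0.05} = 1.645.
Power = Φ(δ − 1.645) + Φ(−δ − 1.645) = Φ(0.609) + Φ(-3.898) = 0.7286 + 0.0000 = 0.7287.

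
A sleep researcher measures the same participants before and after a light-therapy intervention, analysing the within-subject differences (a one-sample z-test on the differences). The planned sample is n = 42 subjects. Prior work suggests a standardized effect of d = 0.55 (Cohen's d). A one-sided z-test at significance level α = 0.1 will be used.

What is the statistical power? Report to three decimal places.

Noncentrality parameter: δ = d·√n = 0.55 × √42 = 3.5644
Critical value for a one-sided test at α = 0.1: z_α = 1.282.
Power = P(Z > 1.282 − δ) = Φ(2.283) = 0.9888.

Power ≈ 0.989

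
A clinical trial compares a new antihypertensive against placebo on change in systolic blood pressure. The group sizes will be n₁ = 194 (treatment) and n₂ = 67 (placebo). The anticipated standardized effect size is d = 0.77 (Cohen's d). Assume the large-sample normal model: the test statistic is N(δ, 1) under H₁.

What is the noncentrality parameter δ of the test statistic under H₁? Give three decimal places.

δ ≈ 5.434

The noncentrality parameter scales effect size by the design's sample-size factor: δ = d / √(1/n₁ + 1/n₂) = 0.77 / √(1/194 + 1/67) = 5.4339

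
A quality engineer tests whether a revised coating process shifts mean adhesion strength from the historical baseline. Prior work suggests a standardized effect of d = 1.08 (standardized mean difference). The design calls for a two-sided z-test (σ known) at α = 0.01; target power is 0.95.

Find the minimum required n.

n = 16

For power 0.95 need Φ(δ − z_{0.005}) = 0.95, so δ = z_{0.005} + z_{0.05} = 2.576 + 1.645 = 4.221.
(The Φ(−δ − z_{α/2}) term is vanishingly small for δ > 0 and is dropped in the standard sample-size formula.)
δ = d·√n ⇒ n = (δ/d)² = (4.221 / 1.08)² = 15.27.
Rounding up, n = 16.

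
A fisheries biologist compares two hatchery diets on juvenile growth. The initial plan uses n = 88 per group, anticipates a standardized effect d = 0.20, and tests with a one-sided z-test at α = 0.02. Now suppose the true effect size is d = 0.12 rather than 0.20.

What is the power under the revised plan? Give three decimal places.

With d = 0.12: δ = d·√(n/2) = 0.12 × √(88/2) = 0.7960. Critical value z_{0.02} = 2.054.
Revised power = P(Z > 2.054 − δ) = Φ(-1.258) = 0.1042.

Power ≈ 0.104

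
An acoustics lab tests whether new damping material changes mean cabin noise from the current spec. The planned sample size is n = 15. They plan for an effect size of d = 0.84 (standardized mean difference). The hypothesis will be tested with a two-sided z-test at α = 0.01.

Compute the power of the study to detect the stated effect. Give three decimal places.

Noncentrality parameter: δ = d·√n = 0.84 × √15 = 3.2533
Critical value for a two-sided test at α = 0.01: z_{α/2} = 2.576.
Power = Φ(δ − 2.576) + Φ(−δ − 2.576) = Φ(0.677) + Φ(-5.829) = 0.7509 + 0.0000 = 0.7509.

Power ≈ 0.751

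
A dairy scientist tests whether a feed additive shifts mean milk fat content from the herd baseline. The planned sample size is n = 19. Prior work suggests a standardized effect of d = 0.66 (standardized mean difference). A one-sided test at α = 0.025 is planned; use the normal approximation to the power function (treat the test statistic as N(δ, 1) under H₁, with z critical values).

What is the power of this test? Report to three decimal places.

Noncentrality parameter: δ = d·√n = 0.66 × √19 = 2.8769
One-sided α = 0.025 → critical value z_{0.025} = 1.960.
Power = Φ(δ − 1.960) = Φ(0.917) = 0.8204.

Power ≈ 0.820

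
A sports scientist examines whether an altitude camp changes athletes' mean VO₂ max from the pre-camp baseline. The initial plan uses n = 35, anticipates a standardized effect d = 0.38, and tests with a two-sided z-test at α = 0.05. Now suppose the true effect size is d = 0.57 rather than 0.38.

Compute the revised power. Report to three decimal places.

Power ≈ 0.921

With d = 0.57: δ = d·√n = 0.57 × √35 = 3.3722. Critical value z_{0.025} = 1.960.
Revised power = Φ(δ − 1.960) + Φ(−δ − 1.960) = Φ(1.412) + Φ(-5.332) = 0.9211 + 0.0000 = 0.9211.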